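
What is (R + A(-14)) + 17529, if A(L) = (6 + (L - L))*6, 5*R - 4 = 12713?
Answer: 100542/5 ≈ 20108.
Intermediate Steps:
R = 12717/5 (R = ⅘ + (⅕)*12713 = ⅘ + 12713/5 = 12717/5 ≈ 2543.4)
A(L) = 36 (A(L) = (6 + 0)*6 = 6*6 = 36)
(R + A(-14)) + 17529 = (12717/5 + 36) + 17529 = 12897/5 + 17529 = 100542/5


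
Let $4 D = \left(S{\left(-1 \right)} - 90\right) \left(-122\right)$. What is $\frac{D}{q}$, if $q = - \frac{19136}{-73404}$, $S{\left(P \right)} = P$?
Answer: $\frac{7835877}{736} \approx 10647.0$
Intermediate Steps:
$q = \frac{4784}{18351}$ ($q = \left(-19136\right) \left(- \frac{1}{73404}\right) = \frac{4784}{18351} \approx 0.26069$)
$D = \frac{5551}{2}$ ($D = \frac{\left(-1 - 90\right) \left(-122\right)}{4} = \frac{\left(-91\right) \left(-122\right)}{4} = \frac{1}{4} \cdot 11102 = \frac{5551}{2} \approx 2775.5$)
$\frac{D}{q} = \frac{5551}{2 \cdot \frac{4784}{18351}} = \frac{5551}{2} \cdot \frac{18351}{4784} = \frac{7835877}{736}$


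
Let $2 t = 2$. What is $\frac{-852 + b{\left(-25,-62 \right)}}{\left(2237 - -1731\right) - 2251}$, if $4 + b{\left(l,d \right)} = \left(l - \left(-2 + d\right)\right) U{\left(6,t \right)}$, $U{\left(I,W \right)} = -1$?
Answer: $- \frac{895}{1717} \approx -0.52126$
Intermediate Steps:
$t = 1$ ($t = \frac{1}{2} \cdot 2 = 1$)
$b{\left(l,d \right)} = -6 + d - l$ ($b{\left(l,d \right)} = -4 + \left(l - \left(-2 + d\right)\right) \left(-1\right) = -4 + \left(2 + l - d\right) \left(-1\right) = -4 - \left(2 + l - d\right) = -6 + d - l$)
$\frac{-852 + b{\left(-25,-62 \right)}}{\left(2237 - -1731\right) - 2251} = \frac{-852 - 43}{\left(2237 - -1731\right) - 2251} = \frac{-852 - 43}{\left(2237 + 1731\right) - 2251} = \frac{-852 - 43}{3968 - 2251} = - \frac{895}{1717}$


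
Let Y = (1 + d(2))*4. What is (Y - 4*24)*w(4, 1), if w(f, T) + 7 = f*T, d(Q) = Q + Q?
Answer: 228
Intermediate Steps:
d(Q) = 2*Q
Y = 20 (Y = (1 + 2*2)*4 = (1 + 4)*4 = 5*4 = 20)
w(f, T) = -7 + T*f (w(f, T) = -7 + f*T = -7 + T*f)
(Y - 4*24)*w(4, 1) = (20 - 4*24)*(-7 + 1*4) = (20 - 96)*(-7 + 4) = -76*(-3) = 228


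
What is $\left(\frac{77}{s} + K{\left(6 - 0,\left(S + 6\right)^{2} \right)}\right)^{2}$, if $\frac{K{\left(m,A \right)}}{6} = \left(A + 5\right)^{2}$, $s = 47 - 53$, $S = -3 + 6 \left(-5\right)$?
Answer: $\frac{376171416829321}{36} \approx 1.0449 \cdot 10^{13}$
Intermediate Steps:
$S = -33$ ($S = -3 - 30 = -33$)
$s = -6$
$K{\left(m,A \right)} = 6 \left(5 + A\right)^{2}$ ($K{\left(m,A \right)} = 6 \left(A + 5\right)^{2} = 6 \left(5 + A\right)^{2}$)
$\left(\frac{77}{s} + K{\left(6 - 0,\left(S + 6\right)^{2} \right)}\right)^{2} = \left(\frac{77}{-6} + 6 \left(5 + \left(-33 + 6\right)^{2}\right)^{2}\right)^{2} = \left(77 \left(- \frac{1}{6}\right) + 6 \left(5 + \left(-27\right)^{2}\right)^{2}\right)^{2} = \left(- \frac{77}{6} + 6 \left(5 + 729\right)^{2}\right)^{2} = \left(- \frac{77}{6} + 6 \cdot 734^{2}\right)^{2} = \left(- \frac{77}{6} + 6 \cdot 538756\right)^{2} = \left(- \frac{77}{6} + 3232536\right)^{2} = \left(\frac{19395139}{6}\right)^{2} = \frac{376171416829321}{36}$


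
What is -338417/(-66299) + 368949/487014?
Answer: 63091588863/10762847062 ≈ 5.8620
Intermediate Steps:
-338417/(-66299) + 368949/487014 = -338417*(-1/66299) + 368949*(1/487014) = 338417/66299 + 122983/162338 = 63091588863/10762847062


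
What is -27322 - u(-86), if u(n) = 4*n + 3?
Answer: -26981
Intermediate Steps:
u(n) = 3 + 4*n
-27322 - u(-86) = -27322 - (3 + 4*(-86)) = -27322 - (3 - 344) = -27322 - 1*(-341) = -27322 + 341 = -26981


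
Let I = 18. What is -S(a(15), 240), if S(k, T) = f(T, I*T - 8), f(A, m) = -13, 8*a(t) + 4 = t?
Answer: 13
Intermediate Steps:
a(t) = -½ + t/8
S(k, T) = -13
-S(a(15), 240) = -1*(-13) = 13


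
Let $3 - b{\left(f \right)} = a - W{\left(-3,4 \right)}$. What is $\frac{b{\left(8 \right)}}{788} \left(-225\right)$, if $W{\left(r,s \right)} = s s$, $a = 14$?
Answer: $- \frac{1125}{788} \approx -1.4277$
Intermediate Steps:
$W{\left(r,s \right)} = s^{2}$
$b{\left(f \right)} = 5$ ($b{\left(f \right)} = 3 - \left(14 - 4^{2}\right) = 3 - \left(14 - 16\right) = 3 - -2 = 3 + 2 = 5$)
$\frac{b{\left(8 \right)}}{788} \left(-225\right) = \frac{5}{788} \left(-225\right) = - \frac{1125}{788}$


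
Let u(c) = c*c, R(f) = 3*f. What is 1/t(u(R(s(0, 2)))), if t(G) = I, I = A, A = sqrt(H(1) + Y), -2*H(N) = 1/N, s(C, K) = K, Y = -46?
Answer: -I*sqrt(186)/93 ≈ -0.14665*I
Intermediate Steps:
H(N) = -1/(2*N)
A = I*sqrt(186)/2 (A = sqrt(-1/2/1 - 46) = sqrt(-1/2*1 - 46) = sqrt(-1/2 - 46) = sqrt(-93/2) = I*sqrt(186)/2 ≈ 6.8191*I)
I = I*sqrt(186)/2 ≈ 6.8191*I
u(c) = c**2
t(G) = I*sqrt(186)/2
1/t(u(R(s(0, 2)))) = 1/(I*sqrt(186)/2) = -I*sqrt(186)/93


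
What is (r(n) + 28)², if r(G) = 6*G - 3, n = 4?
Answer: 2401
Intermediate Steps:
r(G) = -3 + 6*G
(r(n) + 28)² = ((-3 + 6*4) + 28)² = ((-3 + 24) + 28)² = (21 + 28)² = 49² = 2401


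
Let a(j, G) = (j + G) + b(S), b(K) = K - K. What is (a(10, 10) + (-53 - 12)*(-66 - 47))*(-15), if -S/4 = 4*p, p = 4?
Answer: -110475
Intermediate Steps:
S = -64 (S = -16*4 = -4*16 = -64)
b(K) = 0
a(j, G) = G + j (a(j, G) = (j + G) + 0 = (G + j) + 0 = G + j)
(a(10, 10) + (-53 - 12)*(-66 - 47))*(-15) = ((10 + 10) + (-53 - 12)*(-66 - 47))*(-15) = (20 - 65*(-113))*(-15) = (20 + 7345)*(-15) = 7365*(-15) = -110475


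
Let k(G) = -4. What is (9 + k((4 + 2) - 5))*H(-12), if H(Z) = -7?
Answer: -35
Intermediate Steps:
(9 + k((4 + 2) - 5))*H(-12) = (9 - 4)*(-7) = 5*(-7) = -35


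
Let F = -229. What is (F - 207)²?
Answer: 190096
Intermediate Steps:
(F - 207)² = (-229 - 207)² = (-436)² = 190096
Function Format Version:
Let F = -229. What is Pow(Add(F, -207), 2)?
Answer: 190096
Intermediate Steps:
Pow(Add(F, -207), 2) = Pow(Add(-229, -207), 2) = Pow(-436, 2) = 190096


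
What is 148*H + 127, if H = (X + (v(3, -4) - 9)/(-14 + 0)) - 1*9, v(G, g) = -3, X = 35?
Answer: 28713/7 ≈ 4101.9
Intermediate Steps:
H = 188/7 (H = (35 + (-3 - 9)/(-14 + 0)) - 1*9 = (35 - 12/(-14)) - 9 = (35 - 12*(-1/14)) - 9 = (35 + 6/7) - 9 = 251/7 - 9 = 188/7 ≈ 26.857)
148*H + 127 = 148*(188/7) + 127 = 27824/7 + 127 = 28713/7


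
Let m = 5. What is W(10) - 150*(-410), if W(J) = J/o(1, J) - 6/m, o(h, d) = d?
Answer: 307499/5 ≈ 61500.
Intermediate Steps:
W(J) = -1/5 (W(J) = J/J - 6/5 = 1 - 6*1/5 = 1 - 6/5 = -1/5)
W(10) - 150*(-410) = -1/5 - 150*(-410) = -1/5 + 61500 = 307499/5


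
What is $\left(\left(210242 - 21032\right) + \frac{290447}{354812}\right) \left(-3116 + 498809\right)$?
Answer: $\frac{33277987187059131}{354812} \approx 9.379 \cdot 10^{10}$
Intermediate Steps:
$\left(\left(210242 - 21032\right) + \frac{290447}{354812}\right) \left(-3116 + 498809\right) = \left(\left(210242 - 21032\right) + 290447 \cdot \frac{1}{354812}\right) 495693 = \left(189210 + \frac{290447}{354812}\right) 495693 = \frac{67134268967}{354812} \cdot 495693 = \frac{33277987187059131}{354812}$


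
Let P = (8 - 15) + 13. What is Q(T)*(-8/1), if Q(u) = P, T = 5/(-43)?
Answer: -48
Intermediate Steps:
T = -5/43 (T = 5*(-1/43) = -5/43 ≈ -0.11628)
P = 6 (P = -7 + 13 = 6)
Q(u) = 6
Q(T)*(-8/1) = 6*(-8/1) = 6*(-8*1) = 6*(-8) = -48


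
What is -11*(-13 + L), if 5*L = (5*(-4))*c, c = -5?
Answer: -77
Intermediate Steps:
L = 20 (L = ((5*(-4))*(-5))/5 = (-20*(-5))/5 = (1/5)*100 = 20)
-11*(-13 + L) = -11*(-13 + 20) = -11*7 = -77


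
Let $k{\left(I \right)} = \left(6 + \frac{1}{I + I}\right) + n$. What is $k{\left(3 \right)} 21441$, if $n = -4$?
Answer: $\frac{92911}{2} \approx 46456.0$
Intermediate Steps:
$k{\left(I \right)} = 2 + \frac{1}{2 I}$ ($k{\left(I \right)} = \left(6 + \frac{1}{I + I}\right) - 4 = \left(6 + \frac{1}{2 I}\right) - 4 = 2 + \frac{1}{2 I}$)
$k{\left(3 \right)} 21441 = \left(2 + \frac{1}{2 \cdot 3}\right) 21441 = \left(2 + \frac{1}{2} \cdot \frac{1}{3}\right) 21441 = \left(2 + \frac{1}{6}\right) 21441 = \frac{13}{6} \cdot 21441 = \frac{92911}{2}$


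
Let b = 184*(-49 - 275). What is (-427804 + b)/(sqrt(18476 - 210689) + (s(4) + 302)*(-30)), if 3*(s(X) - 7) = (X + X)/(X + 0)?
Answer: 4528131800/86496313 + 4386780*I*sqrt(2373)/86496313 ≈ 52.351 + 2.4706*I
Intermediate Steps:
s(X) = 23/3 (s(X) = 7 + ((X + X)/(X + 0))/3 = 7 + ((2*X)/X)/3 = 7 + (1/3)*2 = 7 + 2/3 = 23/3)
b = -59616 (b = 184*(-324) = -59616)
(-427804 + b)/(sqrt(18476 - 210689) + (s(4) + 302)*(-30)) = (-427804 - 59616)/(sqrt(18476 - 210689) + (23/3 + 302)*(-30)) = -487420/(sqrt(-192213) + (929/3)*(-30)) = -487420/(9*I*sqrt(2373) - 9290) = -487420/(-9290 + 9*I*sqrt(2373))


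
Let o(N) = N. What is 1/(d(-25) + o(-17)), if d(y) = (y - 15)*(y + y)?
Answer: 1/1983 ≈ 0.00050429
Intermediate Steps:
d(y) = 2*y*(-15 + y) (d(y) = (-15 + y)*(2*y) = 2*y*(-15 + y))
1/(d(-25) + o(-17)) = 1/(2*(-25)*(-15 - 25) - 17) = 1/(2*(-25)*(-40) - 17) = 1/(2000 - 17) = 1/1983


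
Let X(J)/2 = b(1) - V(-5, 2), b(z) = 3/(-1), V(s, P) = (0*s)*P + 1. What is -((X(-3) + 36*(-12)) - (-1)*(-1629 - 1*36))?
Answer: 2105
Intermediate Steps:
V(s, P) = 1 (V(s, P) = 0*P + 1 = 0 + 1 = 1)
b(z) = -3 (b(z) = 3*(-1) = -3)
X(J) = -8 (X(J) = 2*(-3 - 1*1) = 2*(-3 - 1) = 2*(-4) = -8)
-((X(-3) + 36*(-12)) - (-1)*(-1629 - 1*36)) = -((-8 + 36*(-12)) - (-1)*(-1629 - 1*36)) = -((-8 - 432) - (-1)*(-1629 - 36)) = -(-440 - (-1)*(-1665)) = -(-440 - 1*1665) = -(-440 - 1665) = -1*(-2105) = 2105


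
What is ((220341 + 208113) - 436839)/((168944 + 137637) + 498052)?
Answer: -2795/268211 ≈ -0.010421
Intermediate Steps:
((220341 + 208113) - 436839)/((168944 + 137637) + 498052) = (428454 - 436839)/(306581 + 498052) = -8385/804633 = -8385*1/804633 = -2795/268211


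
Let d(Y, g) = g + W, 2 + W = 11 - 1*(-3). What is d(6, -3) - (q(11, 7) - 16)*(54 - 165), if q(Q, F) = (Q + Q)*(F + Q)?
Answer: 42189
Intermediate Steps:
W = 12 (W = -2 + (11 - 1*(-3)) = -2 + (11 + 3) = -2 + 14 = 12)
q(Q, F) = 2*Q*(F + Q) (q(Q, F) = (2*Q)*(F + Q) = 2*Q*(F + Q))
d(Y, g) = 12 + g (d(Y, g) = g + 12 = 12 + g)
d(6, -3) - (q(11, 7) - 16)*(54 - 165) = (12 - 3) - (2*11*(7 + 11) - 16)*(54 - 165) = 9 - (2*11*18 - 16)*(-111) = 9 - (396 - 16)*(-111) = 9 - 380*(-111) = 9 - 1*(-42180) = 9 + 42180 = 42189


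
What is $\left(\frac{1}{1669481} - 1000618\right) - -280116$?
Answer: $- \frac{1202864399461}{1669481} \approx -7.205 \cdot 10^{5}$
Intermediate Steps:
$\left(\frac{1}{1669481} - 1000618\right) - -280116 = \left(\frac{1}{1669481} - 1000618\right) + 280116 = - \frac{1670512739257}{1669481} + 280116 = - \frac{1202864399461}{1669481}$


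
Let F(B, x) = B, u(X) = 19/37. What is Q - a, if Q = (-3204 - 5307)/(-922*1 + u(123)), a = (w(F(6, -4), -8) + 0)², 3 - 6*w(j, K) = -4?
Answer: 3221999/409140 ≈ 7.8751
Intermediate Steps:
u(X) = 19/37 (u(X) = 19*(1/37) = 19/37)
w(j, K) = 7/6 (w(j, K) = ½ - ⅙*(-4) = ½ + ⅔ = 7/6)
a = 49/36 (a = (7/6 + 0)² = (7/6)² = 49/36 ≈ 1.3611)
Q = 104969/11365 (Q = (-3204 - 5307)/(-922*1 + 19/37) = -8511/(-922 + 19/37) = -8511/(-34095/37) = -8511*(-37/34095) = 104969/11365 ≈ 9.2362)
Q - a = 104969/11365 - 1*49/36 = 104969/11365 - 49/36 = 3221999/409140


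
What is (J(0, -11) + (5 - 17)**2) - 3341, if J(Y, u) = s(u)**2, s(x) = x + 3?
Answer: -3133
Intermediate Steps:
s(x) = 3 + x
J(Y, u) = (3 + u)**2
(J(0, -11) + (5 - 17)**2) - 3341 = ((3 - 11)**2 + (5 - 17)**2) - 3341 = ((-8)**2 + (-12)**2) - 3341 = (64 + 144) - 3341 = 208 - 3341 = -3133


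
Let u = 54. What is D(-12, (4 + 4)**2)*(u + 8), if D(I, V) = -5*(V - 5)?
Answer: -18290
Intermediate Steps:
D(I, V) = 25 - 5*V (D(I, V) = -5*(-5 + V) = 25 - 5*V)
D(-12, (4 + 4)**2)*(u + 8) = (25 - 5*(4 + 4)**2)*(54 + 8) = (25 - 5*8**2)*62 = (25 - 5*64)*62 = (25 - 320)*62 = -295*62 = -18290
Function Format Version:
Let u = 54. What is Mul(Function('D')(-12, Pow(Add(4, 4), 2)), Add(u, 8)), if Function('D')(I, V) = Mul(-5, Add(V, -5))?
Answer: -18290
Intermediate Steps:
Function('D')(I, V) = Add(25, Mul(-5, V)) (Function('D')(I, V) = Mul(-5, Add(-5, V)) = Add(25, Mul(-5, V)))
Mul(Function('D')(-12, Pow(Add(4, 4), 2)), Add(u, 8)) = Mul(Add(25, Mul(-5, Pow(Add(4, 4), 2))), Add(54, 8)) = Mul(Add(25, Mul(-5, Pow(8, 2))), 62) = Mul(Add(25, Mul(-5, 64)), 62) = Mul(Add(25, -320), 62) = Mul(-295, 62) = -18290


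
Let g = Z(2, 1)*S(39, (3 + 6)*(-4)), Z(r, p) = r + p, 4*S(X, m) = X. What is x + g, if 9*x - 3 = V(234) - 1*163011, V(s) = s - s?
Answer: -72331/4 ≈ -18083.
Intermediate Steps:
S(X, m) = X/4
Z(r, p) = p + r
V(s) = 0
g = 117/4 (g = (1 + 2)*((1/4)*39) = 3*(39/4) = 117/4 ≈ 29.250)
x = -18112 (x = 1/3 + (0 - 1*163011)/9 = 1/3 + (0 - 163011)/9 = 1/3 + (1/9)*(-163011) = 1/3 - 54337/3 = -18112)
x + g = -18112 + 117/4 = -72331/4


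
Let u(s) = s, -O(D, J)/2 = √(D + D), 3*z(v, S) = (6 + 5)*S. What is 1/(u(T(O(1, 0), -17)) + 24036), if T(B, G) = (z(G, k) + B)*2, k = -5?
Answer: 107997/2591855858 + 9*√2/1295927929 ≈ 4.1678e-5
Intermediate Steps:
z(v, S) = 11*S/3 (z(v, S) = ((6 + 5)*S)/3 = (11*S)/3 = 11*S/3)
O(D, J) = -2*√2*√D (O(D, J) = -2*√(D + D) = -2*√2*√D)
T(B, G) = -110/3 + 2*B (T(B, G) = ((11/3)*(-5) + B)*2 = (-55/3 + B)*2 = -110/3 + 2*B)
1/(u(T(O(1, 0), -17)) + 24036) = 1/((-110/3 + 2*(-2*√2*√1)) + 24036) = 1/((-110/3 + 2*(-2*√2*1)) + 24036) = 1/((-110/3 + 2*(-2*√2)) + 24036) = 1/((-110/3 - 4*√2) + 24036) = 1/(71998/3 - 4*√2)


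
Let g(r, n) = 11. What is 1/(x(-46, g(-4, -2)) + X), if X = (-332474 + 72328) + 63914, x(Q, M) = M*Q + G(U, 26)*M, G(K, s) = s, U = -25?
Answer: -1/196452 ≈ -5.0903e-6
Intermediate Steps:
x(Q, M) = 26*M + M*Q (x(Q, M) = M*Q + 26*M = 26*M + M*Q)
X = -196232 (X = -260146 + 63914 = -196232)
1/(x(-46, g(-4, -2)) + X) = 1/(11*(26 - 46) - 196232) = 1/(11*(-20) - 196232) = 1/(-220 - 196232) = 1/(-196452) = -1/196452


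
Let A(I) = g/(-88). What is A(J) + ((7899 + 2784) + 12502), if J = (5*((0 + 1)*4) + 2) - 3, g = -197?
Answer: 2040477/88 ≈ 23187.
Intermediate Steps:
J = 19 (J = (5*(1*4) + 2) - 3 = (5*4 + 2) - 3 = (20 + 2) - 3 = 22 - 3 = 19)
A(I) = 197/88 (A(I) = -197/(-88) = -197*(-1/88) = 197/88)
A(J) + ((7899 + 2784) + 12502) = 197/88 + ((7899 + 2784) + 12502) = 197/88 + (10683 + 12502) = 197/88 + 23185 = 2040477/88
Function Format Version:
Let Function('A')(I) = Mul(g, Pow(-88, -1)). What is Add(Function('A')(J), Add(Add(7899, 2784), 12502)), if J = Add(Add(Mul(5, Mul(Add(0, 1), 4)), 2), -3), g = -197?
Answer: Rational(2040477, 88) ≈ 23187.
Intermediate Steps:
J = 19 (J = Add(Add(Mul(5, Mul(1, 4)), 2), -3) = Add(Add(Mul(5, 4), 2), -3) = Add(Add(20, 2), -3) = Add(22, -3) = 19)
Function('A')(I) = Rational(197, 88) (Function('A')(I) = Mul(-197, Pow(-88, -1)) = Mul(-197, Rational(-1, 88)) = Rational(197, 88))
Add(Function('A')(J), Add(Add(7899, 2784), 12502)) = Add(Rational(197, 88), Add(Add(7899, 2784), 12502)) = Add(Rational(197, 88), Add(10683, 12502)) = Add(Rational(197, 88), 23185) = Rational(2040477, 88)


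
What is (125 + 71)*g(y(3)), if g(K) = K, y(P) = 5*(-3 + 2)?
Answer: -980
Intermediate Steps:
y(P) = -5 (y(P) = 5*(-1) = -5)
(125 + 71)*g(y(3)) = (125 + 71)*(-5) = 196*(-5) = -980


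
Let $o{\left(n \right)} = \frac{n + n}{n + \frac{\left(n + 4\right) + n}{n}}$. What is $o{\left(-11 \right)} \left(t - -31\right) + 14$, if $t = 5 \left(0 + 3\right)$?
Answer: $\frac{12574}{103} \approx 122.08$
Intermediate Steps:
$t = 15$ ($t = 5 \cdot 3 = 15$)
$o{\left(n \right)} = \frac{2 n}{n + \frac{4 + 2 n}{n}}$ ($o{\left(n \right)} = \frac{2 n}{n + \frac{\left(4 + n\right) + n}{n}} = \frac{2 n}{n + \frac{4 + 2 n}{n}}$)
$o{\left(-11 \right)} \left(t - -31\right) + 14 = \frac{2 \left(-11\right)^{2}}{4 + \left(-11\right)^{2} + 2 \left(-11\right)} \left(15 - -31\right) + 14 = 2 \cdot 121 \frac{1}{4 + 121 - 22} \left(15 + 31\right) + 14 = 2 \cdot 121 \cdot \frac{1}{103} \cdot 46 + 14 = \frac{242}{103} \cdot 46 + 14 = \frac{11132}{103} + 14 = \frac{12574}{103}$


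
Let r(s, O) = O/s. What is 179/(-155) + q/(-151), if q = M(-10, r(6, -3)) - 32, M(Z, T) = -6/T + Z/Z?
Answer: -24084/23405 ≈ -1.0290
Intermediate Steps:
M(Z, T) = 1 - 6/T (M(Z, T) = -6/T + 1 = 1 - 6/T)
q = -19 (q = (-6 - 3/6)/((-3/6)) - 32 = (-6 - 3*1/6)/((-3*1/6)) - 32 = (-6 - 1/2)/(-1/2) - 32 = -2*(-13/2) - 32 = 13 - 32 = -19)
179/(-155) + q/(-151) = 179/(-155) - 19/(-151) = 179*(-1/155) - 19*(-1/151) = -179/155 + 19/151 = -24084/23405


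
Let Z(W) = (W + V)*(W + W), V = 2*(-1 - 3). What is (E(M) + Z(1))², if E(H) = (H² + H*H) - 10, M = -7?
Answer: 5476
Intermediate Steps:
E(H) = -10 + 2*H² (E(H) = (H² + H²) - 10 = 2*H² - 10 = -10 + 2*H²)
V = -8 (V = 2*(-4) = -8)
Z(W) = 2*W*(-8 + W) (Z(W) = (W - 8)*(W + W) = (-8 + W)*(2*W) = 2*W*(-8 + W))
(E(M) + Z(1))² = ((-10 + 2*(-7)²) + 2*1*(-8 + 1))² = ((-10 + 2*49) + 2*1*(-7))² = ((-10 + 98) - 14)² = (88 - 14)² = 74² = 5476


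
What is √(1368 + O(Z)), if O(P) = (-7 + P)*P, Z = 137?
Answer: √19178 ≈ 138.48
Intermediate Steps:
O(P) = P*(-7 + P)
√(1368 + O(Z)) = √(1368 + 137*(-7 + 137)) = √(1368 + 137*130) = √(1368 + 17810) = √19178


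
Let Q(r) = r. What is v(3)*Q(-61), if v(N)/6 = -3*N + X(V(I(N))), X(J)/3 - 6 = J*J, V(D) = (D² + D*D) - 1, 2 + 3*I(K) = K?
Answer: -35624/9 ≈ -3958.2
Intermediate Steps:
I(K) = -⅔ + K/3
V(D) = -1 + 2*D² (V(D) = (D² + D²) - 1 = 2*D² - 1 = -1 + 2*D²)
X(J) = 18 + 3*J² (X(J) = 18 + 3*(J*J) = 18 + 3*J²)
v(N) = 108 - 18*N + 18*(-1 + 2*(-⅔ + N/3)²)² (v(N) = 6*(-3*N + (18 + 3*(-1 + 2*(-⅔ + N/3)²)²)) = 6*(18 - 3*N + 3*(-1 + 2*(-⅔ + N/3)²)²) = 108 - 18*N + 18*(-1 + 2*(-⅔ + N/3)²)²)
v(3)*Q(-61) = (108 - 18*3 + 2*(-9 + 2*(-2 + 3)²)²/9)*(-61) = (108 - 54 + 2*(-9 + 2*1²)²/9)*(-61) = (108 - 54 + 2*(-9 + 2*1)²/9)*(-61) = (108 - 54 + 2*(-9 + 2)²/9)*(-61) = (108 - 54 + (2/9)*(-7)²)*(-61) = (108 - 54 + (2/9)*49)*(-61) = (108 - 54 + 98/9)*(-61) = (584/9)*(-61) = -35624/9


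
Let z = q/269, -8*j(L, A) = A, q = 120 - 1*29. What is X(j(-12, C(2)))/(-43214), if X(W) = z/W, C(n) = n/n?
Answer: 364/5812283 ≈ 6.2626e-5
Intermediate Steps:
q = 91 (q = 120 - 29 = 91)
C(n) = 1
j(L, A) = -A/8
z = 91/269 ≈ 0.33829
X(W) = 91/(269*W)
X(j(-12, C(2)))/(-43214) = (91/(269*((-1/8*1))))/(-43214) = (91/(269*(-1/8)))*(-1/43214) = ((91/269)*(-8))*(-1/43214) = -728/269*(-1/43214) = 364/5812283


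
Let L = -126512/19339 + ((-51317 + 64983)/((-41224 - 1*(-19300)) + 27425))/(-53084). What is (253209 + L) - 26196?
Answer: 640984482505340703/2823639854738 ≈ 2.2701e+5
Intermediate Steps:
L = -18471838296891/2823639854738 (L = -126512*1/19339 + (13666/((-41224 + 19300) + 27425))*(-1/53084) = -126512/19339 + (13666/(-21924 + 27425))*(-1/53084) = -126512/19339 + (13666/5501)*(-1/53084) = -126512/19339 - 6833/146007542 = -18471838296891/2823639854738 ≈ -6.5419)
(253209 + L) - 26196 = (253209 - 18471838296891/2823639854738) - 26196 = 714952552140057351/2823639854738 - 26196 = 640984482505340703/2823639854738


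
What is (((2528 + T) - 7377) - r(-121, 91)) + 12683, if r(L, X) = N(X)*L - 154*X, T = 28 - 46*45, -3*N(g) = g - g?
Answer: 19806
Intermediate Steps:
N(g) = 0 (N(g) = -(g - g)/3 = -1/3*0 = 0)
T = -2042 (T = 28 - 2070 = -2042)
r(L, X) = -154*X (r(L, X) = 0*L - 154*X = 0 - 154*X = -154*X)
(((2528 + T) - 7377) - r(-121, 91)) + 12683 = (((2528 - 2042) - 7377) - (-154)*91) + 12683 = ((486 - 7377) - 1*(-14014)) + 12683 = (-6891 + 14014) + 12683 = 7123 + 12683 = 19806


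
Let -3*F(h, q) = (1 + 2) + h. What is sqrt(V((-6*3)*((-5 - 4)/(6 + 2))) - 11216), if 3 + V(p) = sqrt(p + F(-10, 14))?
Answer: sqrt(-403884 + 6*sqrt(813))/6 ≈ 105.9*I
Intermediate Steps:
F(h, q) = -1 - h/3 (F(h, q) = -((1 + 2) + h)/3 = -(3 + h)/3 = -1 - h/3)
V(p) = -3 + sqrt(7/3 + p) (V(p) = -3 + sqrt(p + (-1 - 1/3*(-10))) = -3 + sqrt(p + (-1 + 10/3)) = -3 + sqrt(p + 7/3) = -3 + sqrt(7/3 + p))
sqrt(V((-6*3)*((-5 - 4)/(6 + 2))) - 11216) = sqrt((-3 + sqrt(21 + 9*((-6*3)*((-5 - 4)/(6 + 2))))/3) - 11216) = sqrt((-3 + sqrt(21 + 9*(-(-162)/8))/3) - 11216) = sqrt((-3 + sqrt(21 + 9*(-18*(-9/8)))/3) - 11216) = sqrt((-3 + sqrt(21 + 9*(81/4))/3) - 11216) = sqrt((-3 + sqrt(21 + 729/4)/3) - 11216) = sqrt((-3 + sqrt(813/4)/3) - 11216) = sqrt((-3 + (sqrt(813)/2)/3) - 11216) = sqrt((-3 + sqrt(813)/6) - 11216) = sqrt(-11219 + sqrt(813)/6)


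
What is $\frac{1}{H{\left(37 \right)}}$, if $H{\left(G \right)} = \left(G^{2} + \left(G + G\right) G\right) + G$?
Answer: $\frac{1}{4144} \approx 0.00024131$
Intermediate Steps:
$H{\left(G \right)} = G + 3 G^{2}$ ($H{\left(G \right)} = \left(G^{2} + 2 G G\right) + G = \left(G^{2} + 2 G^{2}\right) + G = 3 G^{2} + G = G + 3 G^{2}$)
$\frac{1}{H{\left(37 \right)}} = \frac{1}{37 \left(1 + 3 \cdot 37\right)} = \frac{1}{37 \left(1 + 111\right)} = \frac{1}{37 \cdot 112} = \frac{1}{4144}$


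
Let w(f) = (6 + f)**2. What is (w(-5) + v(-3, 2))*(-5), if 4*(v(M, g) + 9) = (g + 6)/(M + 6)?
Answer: 110/3 ≈ 36.667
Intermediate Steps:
v(M, g) = -9 + (6 + g)/(4*(6 + M)) (v(M, g) = -9 + ((g + 6)/(M + 6))/4 = -9 + ((6 + g)/(6 + M))/4 = -9 + (6 + g)/(4*(6 + M)))
(w(-5) + v(-3, 2))*(-5) = ((6 - 5)**2 + (-210 + 2 - 36*(-3))/(4*(6 - 3)))*(-5) = (1**2 + (1/4)*(-210 + 2 + 108)/3)*(-5) = (1 + (1/4)*(1/3)*(-100))*(-5) = (1 - 25/3)*(-5) = -22/3*(-5) = 110/3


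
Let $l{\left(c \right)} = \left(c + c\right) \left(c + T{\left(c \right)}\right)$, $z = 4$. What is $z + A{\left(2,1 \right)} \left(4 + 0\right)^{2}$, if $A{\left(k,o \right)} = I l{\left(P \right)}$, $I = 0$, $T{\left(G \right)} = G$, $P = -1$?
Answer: $4$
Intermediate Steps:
$l{\left(c \right)} = 4 c^{2}$ ($l{\left(c \right)} = \left(c + c\right) \left(c + c\right) = 2 c 2 c = 4 c^{2}$)
$A{\left(k,o \right)} = 0$ ($A{\left(k,o \right)} = 0 \cdot 4 \left(-1\right)^{2} = 0 \cdot 4 \cdot 1 = 0 \cdot 4 = 0$)
$z + A{\left(2,1 \right)} \left(4 + 0\right)^{2} = 4 + 0 \left(4 + 0\right)^{2} = 4 + 0 \cdot 4^{2} = 4 + 0 \cdot 16 = 4 + 0 = 4$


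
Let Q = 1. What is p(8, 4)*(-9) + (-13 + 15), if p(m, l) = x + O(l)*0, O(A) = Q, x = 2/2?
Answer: -7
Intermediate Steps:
x = 1 (x = 2*(1/2) = 1)
O(A) = 1
p(m, l) = 1 (p(m, l) = 1 + 1*0 = 1 + 0 = 1)
p(8, 4)*(-9) + (-13 + 15) = 1*(-9) + (-13 + 15) = -9 + 2 = -7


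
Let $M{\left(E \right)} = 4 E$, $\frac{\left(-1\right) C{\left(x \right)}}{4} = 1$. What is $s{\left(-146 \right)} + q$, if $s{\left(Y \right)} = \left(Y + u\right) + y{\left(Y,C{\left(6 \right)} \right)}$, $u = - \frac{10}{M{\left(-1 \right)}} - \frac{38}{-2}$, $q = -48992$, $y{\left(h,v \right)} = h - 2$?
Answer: $- \frac{98529}{2} \approx -49265.0$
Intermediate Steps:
$C{\left(x \right)} = -4$ ($C{\left(x \right)} = \left(-4\right) 1 = -4$)
$y{\left(h,v \right)} = -2 + h$ ($y{\left(h,v \right)} = h - 2 = -2 + h$)
$u = \frac{43}{2}$ ($u = - \frac{10}{4 \left(-1\right)} - \frac{38}{-2} = - \frac{10}{-4} - -19 = \left(-10\right) \left(- \frac{1}{4}\right) + 19 = \frac{5}{2} + 19 = \frac{43}{2} \approx 21.5$)
$s{\left(Y \right)} = \frac{39}{2} + 2 Y$ ($s{\left(Y \right)} = \left(Y + \frac{43}{2}\right) + \left(-2 + Y\right) = \left(\frac{43}{2} + Y\right) + \left(-2 + Y\right) = \frac{39}{2} + 2 Y$)
$s{\left(-146 \right)} + q = \left(\frac{39}{2} + 2 \left(-146\right)\right) - 48992 = \left(\frac{39}{2} - 292\right) - 48992 = - \frac{545}{2} - 48992 = - \frac{98529}{2}$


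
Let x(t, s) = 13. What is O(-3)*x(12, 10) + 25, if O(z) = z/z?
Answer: 38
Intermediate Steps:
O(z) = 1
O(-3)*x(12, 10) + 25 = 1*13 + 25 = 13 + 25 = 38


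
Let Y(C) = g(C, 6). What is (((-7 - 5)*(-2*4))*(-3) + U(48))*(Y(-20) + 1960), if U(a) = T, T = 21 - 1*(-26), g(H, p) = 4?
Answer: -473324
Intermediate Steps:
T = 47 (T = 21 + 26 = 47)
Y(C) = 4
U(a) = 47
(((-7 - 5)*(-2*4))*(-3) + U(48))*(Y(-20) + 1960) = (((-7 - 5)*(-2*4))*(-3) + 47)*(4 + 1960) = (-12*(-8)*(-3) + 47)*1964 = (96*(-3) + 47)*1964 = (-288 + 47)*1964 = -241*1964 = -473324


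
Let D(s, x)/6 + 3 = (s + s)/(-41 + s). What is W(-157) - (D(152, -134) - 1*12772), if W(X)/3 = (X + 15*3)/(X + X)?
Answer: 74207870/5809 ≈ 12775.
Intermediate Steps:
D(s, x) = -18 + 12*s/(-41 + s) (D(s, x) = -18 + 6*((s + s)/(-41 + s)) = -18 + 6*((2*s)/(-41 + s)) = -18 + 6*(2*s/(-41 + s)) = -18 + 12*s/(-41 + s))
W(X) = 3*(45 + X)/(2*X) (W(X) = 3*((X + 15*3)/(X + X)) = 3*((X + 45)/((2*X))) = 3*((45 + X)*(1/(2*X))) = 3*((45 + X)/(2*X)) = 3*(45 + X)/(2*X))
W(-157) - (D(152, -134) - 1*12772) = (3/2)*(45 - 157)/(-157) - (6*(123 - 1*152)/(-41 + 152) - 1*12772) = (3/2)*(-1/157)*(-112) - (6*(123 - 152)/111 - 12772) = 168/157 - (6*(1/111)*(-29) - 12772) = 168/157 - (-58/37 - 12772) = 168/157 - 1*(-472622/37) = 168/157 + 472622/37 = 74207870/5809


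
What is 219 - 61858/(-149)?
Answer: 94489/149 ≈ 634.15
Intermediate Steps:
219 - 61858/(-149) = 219 - 61858*(-1)/149 = 219 - 314*(-197/149) = 219 + 61858/149 = 94489/149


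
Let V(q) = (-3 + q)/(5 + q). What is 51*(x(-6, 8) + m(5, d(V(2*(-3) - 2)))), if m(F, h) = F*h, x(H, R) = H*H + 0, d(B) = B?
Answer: 2771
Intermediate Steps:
V(q) = (-3 + q)/(5 + q)
x(H, R) = H**2 (x(H, R) = H**2 + 0 = H**2)
51*(x(-6, 8) + m(5, d(V(2*(-3) - 2)))) = 51*((-6)**2 + 5*((-3 + (2*(-3) - 2))/(5 + (2*(-3) - 2)))) = 51*(36 + 5*((-3 + (-6 - 2))/(5 + (-6 - 2)))) = 51*(36 + 5*((-3 - 8)/(5 - 8))) = 51*(36 + 5*(-11/(-3))) = 51*(36 + 5*(-1/3*(-11))) = 51*(36 + 5*(11/3)) = 51*(36 + 55/3) = 51*(163/3) = 2771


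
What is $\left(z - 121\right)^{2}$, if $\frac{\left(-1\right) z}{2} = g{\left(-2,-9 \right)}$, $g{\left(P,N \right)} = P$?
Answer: $13689$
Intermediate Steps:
$z = 4$ ($z = \left(-2\right) \left(-2\right) = 4$)
$\left(z - 121\right)^{2} = \left(4 - 121\right)^{2} = \left(-117\right)^{2} = 13689$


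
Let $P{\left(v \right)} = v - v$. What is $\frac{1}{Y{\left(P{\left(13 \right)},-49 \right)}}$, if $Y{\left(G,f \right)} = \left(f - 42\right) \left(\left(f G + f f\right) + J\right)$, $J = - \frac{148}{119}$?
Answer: $- \frac{17}{3712423} \approx -4.5792 \cdot 10^{-6}$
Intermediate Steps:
$J = - \frac{148}{119}$ ($J = \left(-148\right) \frac{1}{119} = - \frac{148}{119} \approx -1.2437$)
$P{\left(v \right)} = 0$
$Y{\left(G,f \right)} = \left(-42 + f\right) \left(- \frac{148}{119} + f^{2} + G f\right)$ ($Y{\left(G,f \right)} = \left(f - 42\right) \left(\left(f G + f f\right) - \frac{148}{119}\right) = \left(-42 + f\right) \left(\left(G f + f^{2}\right) - \frac{148}{119}\right) = \left(-42 + f\right) \left(\left(f^{2} + G f\right) - \frac{148}{119}\right) = \left(-42 + f\right) \left(- \frac{148}{119} + f^{2} + G f\right)$)
$\frac{1}{Y{\left(P{\left(13 \right)},-49 \right)}} = \frac{1}{\frac{888}{17} + \left(-49\right)^{3} - 42 \left(-49\right)^{2} - - \frac{1036}{17} + 0 \left(-49\right)^{2} - 0 \left(-49\right)} = \frac{1}{\frac{888}{17} - 117649 - 100842 + \frac{1036}{17} + 0 \cdot 2401 + 0} = \frac{1}{\frac{888}{17} - 117649 - 100842 + \frac{1036}{17} + 0 + 0} = \frac{1}{- \frac{3712423}{17}} = - \frac{17}{3712423}$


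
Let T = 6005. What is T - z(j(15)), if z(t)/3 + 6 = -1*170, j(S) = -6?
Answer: 6533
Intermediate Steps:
z(t) = -528 (z(t) = -18 + 3*(-1*170) = -18 + 3*(-170) = -18 - 510 = -528)
T - z(j(15)) = 6005 - 1*(-528) = 6005 + 528 = 6533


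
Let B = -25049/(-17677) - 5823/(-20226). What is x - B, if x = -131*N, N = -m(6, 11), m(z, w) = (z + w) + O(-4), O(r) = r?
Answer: 202757511387/119178334 ≈ 1701.3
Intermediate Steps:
B = 203191415/119178334 (B = -25049*(-1/17677) - 5823*(-1/20226) = 25049/17677 + 1941/6742 = 203191415/119178334 ≈ 1.7049)
m(z, w) = -4 + w + z (m(z, w) = (z + w) - 4 = (w + z) - 4 = -4 + w + z)
N = -13 (N = -(-4 + 11 + 6) = -1*13 = -13)
x = 1703 (x = -131*(-13) = 1703)
x - B = 1703 - 1*203191415/119178334 = 1703 - 203191415/119178334 = 202757511387/119178334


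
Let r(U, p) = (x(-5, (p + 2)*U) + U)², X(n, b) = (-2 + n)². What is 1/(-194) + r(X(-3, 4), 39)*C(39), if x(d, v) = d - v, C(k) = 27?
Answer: 5290510949/194 ≈ 2.7271e+7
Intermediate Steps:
r(U, p) = (-5 + U - U*(2 + p))² (r(U, p) = ((-5 - (p + 2)*U) + U)² = ((-5 - (2 + p)*U) + U)² = ((-5 - U*(2 + p)) + U)² = (-5 + U - U*(2 + p))²)
1/(-194) + r(X(-3, 4), 39)*C(39) = 1/(-194) + (5 + (-2 - 3)² + (-2 - 3)²*39)²*27 = -1/194 + (5 + (-5)² + (-5)²*39)²*27 = -1/194 + (5 + 25 + 25*39)²*27 = -1/194 + (5 + 25 + 975)²*27 = -1/194 + 1005²*27 = -1/194 + 1010025*27 = -1/194 + 27270675 = 5290510949/194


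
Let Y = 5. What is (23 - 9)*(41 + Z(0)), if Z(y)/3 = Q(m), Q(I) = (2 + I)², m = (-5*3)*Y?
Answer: 224392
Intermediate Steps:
m = -75 (m = -5*3*5 = -15*5 = -75)
Z(y) = 15987 (Z(y) = 3*(2 - 75)² = 3*(-73)² = 3*5329 = 15987)
(23 - 9)*(41 + Z(0)) = (23 - 9)*(41 + 15987) = 14*16028 = 224392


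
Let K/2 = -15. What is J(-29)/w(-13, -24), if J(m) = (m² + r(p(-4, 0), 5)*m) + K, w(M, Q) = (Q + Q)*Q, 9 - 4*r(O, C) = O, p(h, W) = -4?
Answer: 2867/4608 ≈ 0.62218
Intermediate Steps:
K = -30 (K = 2*(-15) = -30)
r(O, C) = 9/4 - O/4
w(M, Q) = 2*Q² (w(M, Q) = (2*Q)*Q = 2*Q²)
J(m) = -30 + m² + 13*m/4 (J(m) = (m² + (9/4 - ¼*(-4))*m) - 30 = (m² + (9/4 + 1)*m) - 30 = (m² + 13*m/4) - 30 = -30 + m² + 13*m/4)
J(-29)/w(-13, -24) = (-30 + (-29)² + (13/4)*(-29))/((2*(-24)²)) = (-30 + 841 - 377/4)/((2*576)) = (2867/4)/1152 = (2867/4)*(1/1152) = 2867/4608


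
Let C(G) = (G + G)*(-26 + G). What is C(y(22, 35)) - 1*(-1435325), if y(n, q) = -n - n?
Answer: 1441485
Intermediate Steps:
y(n, q) = -2*n
C(G) = 2*G*(-26 + G) (C(G) = (2*G)*(-26 + G) = 2*G*(-26 + G))
C(y(22, 35)) - 1*(-1435325) = 2*(-2*22)*(-26 - 2*22) - 1*(-1435325) = 2*(-44)*(-26 - 44) + 1435325 = 2*(-44)*(-70) + 1435325 = 6160 + 1435325 = 1441485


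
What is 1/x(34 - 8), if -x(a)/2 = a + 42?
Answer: -1/136 ≈ -0.0073529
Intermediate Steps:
x(a) = -84 - 2*a (x(a) = -2*(a + 42) = -2*(42 + a) = -84 - 2*a)
1/x(34 - 8) = 1/(-84 - 2*(34 - 8)) = 1/(-84 - 2*26) = 1/(-84 - 52) = 1/(-136) = -1/136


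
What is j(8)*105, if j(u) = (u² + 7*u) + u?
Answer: 13440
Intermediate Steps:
j(u) = u² + 8*u
j(8)*105 = (8*(8 + 8))*105 = (8*16)*105 = 128*105 = 13440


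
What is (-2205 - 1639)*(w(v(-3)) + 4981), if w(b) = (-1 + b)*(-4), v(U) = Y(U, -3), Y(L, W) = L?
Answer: -19208468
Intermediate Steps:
v(U) = U
w(b) = 4 - 4*b
(-2205 - 1639)*(w(v(-3)) + 4981) = (-2205 - 1639)*((4 - 4*(-3)) + 4981) = -3844*((4 + 12) + 4981) = -3844*(16 + 4981) = -3844*4997 = -19208468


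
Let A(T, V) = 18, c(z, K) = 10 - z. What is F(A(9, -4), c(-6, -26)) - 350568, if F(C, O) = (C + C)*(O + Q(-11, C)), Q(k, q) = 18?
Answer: -349344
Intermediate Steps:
F(C, O) = 2*C*(18 + O) (F(C, O) = (C + C)*(O + 18) = (2*C)*(18 + O) = 2*C*(18 + O))
F(A(9, -4), c(-6, -26)) - 350568 = 2*18*(18 + (10 - 1*(-6))) - 350568 = 2*18*(18 + (10 + 6)) - 350568 = 2*18*(18 + 16) - 350568 = 2*18*34 - 350568 = 1224 - 350568 = -349344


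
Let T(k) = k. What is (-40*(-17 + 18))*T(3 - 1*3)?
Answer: 0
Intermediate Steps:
(-40*(-17 + 18))*T(3 - 1*3) = (-40*(-17 + 18))*(3 - 1*3) = (-40*1)*(3 - 3) = -40*0 = 0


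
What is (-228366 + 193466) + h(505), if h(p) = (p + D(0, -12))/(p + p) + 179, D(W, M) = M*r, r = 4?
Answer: -35067753/1010 ≈ -34721.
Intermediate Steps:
D(W, M) = 4*M (D(W, M) = M*4 = 4*M)
h(p) = 179 + (-48 + p)/(2*p) (h(p) = (p + 4*(-12))/(p + p) + 179 = (p - 48)/((2*p)) + 179 = (-48 + p)*(1/(2*p)) + 179 = (-48 + p)/(2*p) + 179 = 179 + (-48 + p)/(2*p))
(-228366 + 193466) + h(505) = (-228366 + 193466) + (359/2 - 24/505) = -34900 + (359/2 - 24*1/505) = -34900 + (359/2 - 24/505) = -34900 + 181247/1010 = -35067753/1010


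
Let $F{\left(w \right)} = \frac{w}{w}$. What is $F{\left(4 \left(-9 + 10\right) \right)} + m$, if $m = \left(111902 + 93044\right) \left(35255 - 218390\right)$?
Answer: $-37532785709$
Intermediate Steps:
$m = -37532785710$ ($m = 204946 \left(-183135\right) = -37532785710$)
$F{\left(w \right)} = 1$
$F{\left(4 \left(-9 + 10\right) \right)} + m = 1 - 37532785710 = -37532785709$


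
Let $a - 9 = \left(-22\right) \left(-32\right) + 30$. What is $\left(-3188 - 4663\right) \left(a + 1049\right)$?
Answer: $-14068992$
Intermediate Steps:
$a = 743$ ($a = 9 + \left(\left(-22\right) \left(-32\right) + 30\right) = 9 + \left(704 + 30\right) = 9 + 734 = 743$)
$\left(-3188 - 4663\right) \left(a + 1049\right) = \left(-3188 - 4663\right) \left(743 + 1049\right) = \left(-7851\right) 1792 = -14068992$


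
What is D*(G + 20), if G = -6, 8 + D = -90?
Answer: -1372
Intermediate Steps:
D = -98 (D = -8 - 90 = -98)
D*(G + 20) = -98*(-6 + 20) = -98*14 = -1372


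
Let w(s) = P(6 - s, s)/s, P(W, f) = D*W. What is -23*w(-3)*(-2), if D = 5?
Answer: -690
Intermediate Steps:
P(W, f) = 5*W
w(s) = (30 - 5*s)/s (w(s) = (5*(6 - s))/s = (30 - 5*s)/s)
-23*w(-3)*(-2) = -23*(-5 + 30/(-3))*(-2) = -23*(-5 + 30*(-⅓))*(-2) = -23*(-5 - 10)*(-2) = -23*(-15)*(-2) = 345*(-2) = -690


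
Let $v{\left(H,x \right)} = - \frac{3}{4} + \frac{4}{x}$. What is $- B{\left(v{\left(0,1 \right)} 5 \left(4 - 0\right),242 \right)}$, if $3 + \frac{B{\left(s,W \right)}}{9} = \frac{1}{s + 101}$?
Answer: $\frac{4473}{166} \approx 26.946$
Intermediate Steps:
$v{\left(H,x \right)} = - \frac{3}{4} + \frac{4}{x}$ ($v{\left(H,x \right)} = \left(-3\right) \frac{1}{4} + \frac{4}{x} = - \frac{3}{4} + \frac{4}{x}$)
$B{\left(s,W \right)} = -27 + \frac{9}{101 + s}$ ($B{\left(s,W \right)} = -27 + \frac{9}{s + 101} = -27 + \frac{9}{101 + s}$)
$- B{\left(v{\left(0,1 \right)} 5 \left(4 - 0\right),242 \right)} = - \frac{9 \left(-302 - 3 \left(- \frac{3}{4} + \frac{4}{1}\right) 5 \left(4 - 0\right)\right)}{101 + \left(- \frac{3}{4} + \frac{4}{1}\right) 5 \left(4 - 0\right)} = - \frac{9 \left(-302 - 3 \left(- \frac{3}{4} + 4 \cdot 1\right) 5 \left(4 + 0\right)\right)}{101 + \left(- \frac{3}{4} + 4 \cdot 1\right) 5 \left(4 + 0\right)} = - \frac{9 \left(-302 - 3 \left(- \frac{3}{4} + 4\right) 5 \cdot 4\right)}{101 + \left(- \frac{3}{4} + 4\right) 5 \cdot 4} = - \frac{9 \left(-302 - 3 \cdot \frac{13}{4} \cdot 5 \cdot 4\right)}{101 + \frac{13}{4} \cdot 5 \cdot 4} = - \frac{9 \left(-302 - 3 \cdot \frac{65}{4} \cdot 4\right)}{101 + \frac{65}{4} \cdot 4} = - \frac{9 \left(-302 - 195\right)}{101 + 65} = - \frac{9 \left(-302 - 195\right)}{166} = - \frac{9 \left(-497\right)}{166} = \left(-1\right) \left(- \frac{4473}{166}\right) = \frac{4473}{166}$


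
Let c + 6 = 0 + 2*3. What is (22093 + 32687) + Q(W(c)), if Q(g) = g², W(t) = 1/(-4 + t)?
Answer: 876481/16 ≈ 54780.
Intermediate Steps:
c = 0 (c = -6 + (0 + 2*3) = -6 + (0 + 6) = -6 + 6 = 0)
(22093 + 32687) + Q(W(c)) = (22093 + 32687) + (1/(-4 + 0))² = 54780 + (1/(-4))² = 54780 + (-¼)² = 54780 + 1/16 = 876481/16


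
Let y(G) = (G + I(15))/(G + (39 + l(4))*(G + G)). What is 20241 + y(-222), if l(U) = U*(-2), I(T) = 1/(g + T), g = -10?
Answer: 1415454239/69930 ≈ 20241.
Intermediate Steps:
I(T) = 1/(-10 + T)
l(U) = -2*U
y(G) = (1/5 + G)/(63*G) (y(G) = (G + 1/(-10 + 15))/(G + (39 - 2*4)*(G + G)) = (G + 1/5)/(G + (39 - 8)*(2*G)) = (G + 1/5)/(G + 31*(2*G)) = (1/5 + G)/(G + 62*G) = (1/5 + G)/((63*G)) = (1/5 + G)*(1/(63*G)) = (1/5 + G)/(63*G))
20241 + y(-222) = 20241 + (1/315)*(1 + 5*(-222))/(-222) = 20241 + (1/315)*(-1/222)*(1 - 1110) = 20241 + (1/315)*(-1/222)*(-1109) = 20241 + 1109/69930 = 1415454239/69930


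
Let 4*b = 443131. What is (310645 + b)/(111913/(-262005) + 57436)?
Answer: 441664710555/60193629068 ≈ 7.3374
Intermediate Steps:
b = 443131/4 (b = (1/4)*443131 = 443131/4 ≈ 1.1078e+5)
(310645 + b)/(111913/(-262005) + 57436) = (310645 + 443131/4)/(111913/(-262005) + 57436) = 1685711/(4*(111913*(-1/262005) + 57436)) = 1685711/(4*(-111913/262005 + 57436)) = 1685711/(4*(15048407267/262005)) = (1685711/4)*(262005/15048407267) = 441664710555/60193629068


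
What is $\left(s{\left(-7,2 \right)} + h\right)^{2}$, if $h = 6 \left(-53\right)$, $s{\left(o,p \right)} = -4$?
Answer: $103684$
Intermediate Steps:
$h = -318$
$\left(s{\left(-7,2 \right)} + h\right)^{2} = \left(-4 - 318\right)^{2} = \left(-322\right)^{2} = 103684$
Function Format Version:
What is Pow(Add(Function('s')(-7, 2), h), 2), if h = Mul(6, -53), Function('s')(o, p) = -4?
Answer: 103684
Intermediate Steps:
h = -318
Pow(Add(Function('s')(-7, 2), h), 2) = Pow(Add(-4, -318), 2) = Pow(-322, 2) = 103684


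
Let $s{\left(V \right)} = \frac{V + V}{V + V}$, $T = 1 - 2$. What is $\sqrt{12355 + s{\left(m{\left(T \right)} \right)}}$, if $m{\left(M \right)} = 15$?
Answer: $2 \sqrt{3089} \approx 111.16$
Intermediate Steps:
$T = -1$
$s{\left(V \right)} = 1$ ($s{\left(V \right)} = \frac{2 V}{2 V} = 2 V \frac{1}{2 V} = 1$)
$\sqrt{12355 + s{\left(m{\left(T \right)} \right)}} = \sqrt{12355 + 1} = \sqrt{12356} = 2 \sqrt{3089}$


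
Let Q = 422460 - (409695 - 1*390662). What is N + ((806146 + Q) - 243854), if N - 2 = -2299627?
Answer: -1333906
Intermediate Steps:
N = -2299625 (N = 2 - 2299627 = -2299625)
Q = 403427 (Q = 422460 - (409695 - 390662) = 422460 - 1*19033 = 422460 - 19033 = 403427)
N + ((806146 + Q) - 243854) = -2299625 + ((806146 + 403427) - 243854) = -2299625 + (1209573 - 243854) = -2299625 + 965719 = -1333906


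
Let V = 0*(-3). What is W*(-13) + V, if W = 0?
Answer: 0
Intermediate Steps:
V = 0
W*(-13) + V = 0*(-13) + 0 = 0 + 0 = 0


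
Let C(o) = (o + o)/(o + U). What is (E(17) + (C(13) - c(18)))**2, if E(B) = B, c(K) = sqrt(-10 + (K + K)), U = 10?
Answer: 187643/529 - 834*sqrt(26)/23 ≈ 169.82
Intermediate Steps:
c(K) = sqrt(-10 + 2*K)
C(o) = 2*o/(10 + o) (C(o) = (o + o)/(o + 10) = (2*o)/(10 + o) = 2*o/(10 + o))
(E(17) + (C(13) - c(18)))**2 = (17 + (2*13/(10 + 13) - sqrt(-10 + 2*18)))**2 = (17 + (2*13/23 - sqrt(-10 + 36)))**2 = (17 + (2*13*(1/23) - sqrt(26)))**2 = (17 + (26/23 - sqrt(26)))**2 = (417/23 - sqrt(26))**2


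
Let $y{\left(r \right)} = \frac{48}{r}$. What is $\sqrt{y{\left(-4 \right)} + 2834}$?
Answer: $\sqrt{2822} \approx 53.122$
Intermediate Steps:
$\sqrt{y{\left(-4 \right)} + 2834} = \sqrt{\frac{48}{-4} + 2834} = \sqrt{48 \left(- \frac{1}{4}\right) + 2834} = \sqrt{-12 + 2834} = \sqrt{2822}$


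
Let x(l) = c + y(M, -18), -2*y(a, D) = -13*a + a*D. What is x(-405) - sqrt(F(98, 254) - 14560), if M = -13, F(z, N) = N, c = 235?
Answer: 67/2 - I*sqrt(14306) ≈ 33.5 - 119.61*I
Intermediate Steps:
y(a, D) = 13*a/2 - D*a/2 (y(a, D) = -(-13*a + a*D)/2 = -(-13*a + D*a)/2 = 13*a/2 - D*a/2)
x(l) = 67/2 (x(l) = 235 + (1/2)*(-13)*(13 - 1*(-18)) = 235 + (1/2)*(-13)*(13 + 18) = 235 + (1/2)*(-13)*31 = 235 - 403/2 = 67/2)
x(-405) - sqrt(F(98, 254) - 14560) = 67/2 - sqrt(254 - 14560) = 67/2 - sqrt(-14306) = 67/2 - I*sqrt(14306)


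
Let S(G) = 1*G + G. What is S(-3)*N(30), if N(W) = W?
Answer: -180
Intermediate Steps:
S(G) = 2*G (S(G) = G + G = 2*G)
S(-3)*N(30) = (2*(-3))*30 = -6*30 = -180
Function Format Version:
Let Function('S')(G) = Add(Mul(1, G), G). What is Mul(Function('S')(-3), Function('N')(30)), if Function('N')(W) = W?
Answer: -180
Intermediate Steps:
Function('S')(G) = Mul(2, G) (Function('S')(G) = Add(G, G) = Mul(2, G))
Mul(Function('S')(-3), Function('N')(30)) = Mul(Mul(2, -3), 30) = Mul(-6, 30) = -180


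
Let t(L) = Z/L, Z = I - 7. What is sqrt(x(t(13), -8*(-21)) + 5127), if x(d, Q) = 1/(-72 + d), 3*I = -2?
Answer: 3*sqrt(4565615982)/2831 ≈ 71.603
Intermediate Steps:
I = -2/3 (I = (1/3)*(-2) = -2/3 ≈ -0.66667)
Z = -23/3 (Z = -2/3 - 7 = -23/3 ≈ -7.6667)
t(L) = -23/(3*L)
sqrt(x(t(13), -8*(-21)) + 5127) = sqrt(1/(-72 - 23/3/13) + 5127) = sqrt(1/(-72 - 23/3*1/13) + 5127) = sqrt(1/(-72 - 23/39) + 5127) = sqrt(1/(-2831/39) + 5127) = sqrt(-39/2831 + 5127) = sqrt(14514498/2831) = 3*sqrt(4565615982)/2831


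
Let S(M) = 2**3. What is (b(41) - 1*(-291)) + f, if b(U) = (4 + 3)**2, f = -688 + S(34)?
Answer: -340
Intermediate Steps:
S(M) = 8
f = -680 (f = -688 + 8 = -680)
b(U) = 49 (b(U) = 7**2 = 49)
(b(41) - 1*(-291)) + f = (49 - 1*(-291)) - 680 = (49 + 291) - 680 = 340 - 680 = -340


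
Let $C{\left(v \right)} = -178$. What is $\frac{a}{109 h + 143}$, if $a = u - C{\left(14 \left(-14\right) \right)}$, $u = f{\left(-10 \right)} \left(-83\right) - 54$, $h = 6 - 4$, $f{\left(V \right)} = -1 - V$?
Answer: $- \frac{623}{361} \approx -1.7258$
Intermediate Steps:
$h = 2$ ($h = 6 - 4 = 2$)
$u = -801$ ($u = \left(-1 - -10\right) \left(-83\right) - 54 = \left(-1 + 10\right) \left(-83\right) - 54 = 9 \left(-83\right) - 54 = -747 - 54 = -801$)
$a = -623$ ($a = -801 - -178 = -801 + 178 = -623$)
$\frac{a}{109 h + 143} = - \frac{623}{109 \cdot 2 + 143} = - \frac{623}{218 + 143} = - \frac{623}{361}$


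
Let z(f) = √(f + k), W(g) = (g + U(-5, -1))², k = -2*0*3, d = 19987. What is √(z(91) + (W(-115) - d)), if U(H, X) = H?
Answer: √(-5587 + √91) ≈ 74.682*I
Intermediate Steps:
k = 0 (k = 0*3 = 0)
W(g) = (-5 + g)² (W(g) = (g - 5)² = (-5 + g)²)
z(f) = √f (z(f) = √(f + 0) = √f)
√(z(91) + (W(-115) - d)) = √(√91 + ((-5 - 115)² - 1*19987)) = √(√91 + ((-120)² - 19987)) = √(√91 + (14400 - 19987)) = √(√91 - 5587) = √(-5587 + √91)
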